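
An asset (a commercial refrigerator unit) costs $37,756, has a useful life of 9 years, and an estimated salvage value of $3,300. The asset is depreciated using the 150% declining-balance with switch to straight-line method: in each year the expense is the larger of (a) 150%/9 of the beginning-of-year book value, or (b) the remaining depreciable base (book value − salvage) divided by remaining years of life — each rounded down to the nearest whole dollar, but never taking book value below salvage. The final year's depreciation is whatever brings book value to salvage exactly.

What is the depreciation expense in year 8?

$2,969

Depreciable base = $37,756 − $3,300 = $34,456.
Year 1: DB = ⌊$37,756 × 150%/9⌋ = $6,292; SL = ⌊$34,456/9⌋ = $3,828 → take DB $6,292. Book value $31,464.
Year 2: DB = ⌊$31,464 × 150%/9⌋ = $5,244; SL = ⌊$28,164/8⌋ = $3,520 → take DB $5,244. Book value $26,220.
Year 3: DB = ⌊$26,220 × 150%/9⌋ = $4,370; SL = ⌊$22,920/7⌋ = $3,274 → take DB $4,370. Book value $21,850.
Year 4: DB = ⌊$21,850 × 150%/9⌋ = $3,641; SL = ⌊$18,550/6⌋ = $3,091 → take DB $3,641. Book value $18,209.
Year 5: DB = ⌊$18,209 × 150%/9⌋ = $3,034; SL = ⌊$14,909/5⌋ = $2,981 → take DB $3,034. Book value $15,175.
Year 6: DB = ⌊$15,175 × 150%/9⌋ = $2,529; SL = ⌊$11,875/4⌋ = $2,968 → take SL $2,968. Book value $12,207.
Year 7: DB = ⌊$12,207 × 150%/9⌋ = $2,034; SL = ⌊$8,907/3⌋ = $2,969 → take SL $2,969. Book value $9,238.
Year 8: DB = ⌊$9,238 × 150%/9⌋ = $1,539; SL = ⌊$5,938/2⌋ = $2,969 → take SL $2,969. Book value $6,269.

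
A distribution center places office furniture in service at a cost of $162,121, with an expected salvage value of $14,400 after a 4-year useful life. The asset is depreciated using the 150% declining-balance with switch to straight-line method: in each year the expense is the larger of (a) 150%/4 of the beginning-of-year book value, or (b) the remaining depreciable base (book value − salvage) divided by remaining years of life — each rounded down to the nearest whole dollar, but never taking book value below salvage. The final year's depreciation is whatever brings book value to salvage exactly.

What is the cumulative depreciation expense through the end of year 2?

Depreciable base = $162,121 − $14,400 = $147,721.
Year 1: DB = ⌊$162,121 × 150%/4⌋ = $60,795; SL = ⌊$147,721/4⌋ = $36,930 → take DB $60,795. Book value $101,326.
Year 2: DB = ⌊$101,326 × 150%/4⌋ = $37,997; SL = ⌊$86,926/3⌋ = $28,975 → take DB $37,997. Book value $63,329.
Accumulated through year 2 = $162,121 − $63,329 = $98,792.

$98,792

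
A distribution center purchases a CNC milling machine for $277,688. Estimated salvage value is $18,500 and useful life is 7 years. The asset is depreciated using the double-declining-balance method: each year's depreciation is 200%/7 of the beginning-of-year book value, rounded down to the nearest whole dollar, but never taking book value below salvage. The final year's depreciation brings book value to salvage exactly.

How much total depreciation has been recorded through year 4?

Depreciable base = $277,688 − $18,500 = $259,188.
Year 1: ⌊$277,688 × 200%/7⌋ = $79,339. Book value $198,349.
Year 2: ⌊$198,349 × 200%/7⌋ = $56,671. Book value $141,678.
Year 3: ⌊$141,678 × 200%/7⌋ = $40,479. Book value $101,199.
Year 4: ⌊$101,199 × 200%/7⌋ = $28,914. Book value $72,285.
Accumulated through year 4 = $277,688 − $72,285 = $205,403.

$205,403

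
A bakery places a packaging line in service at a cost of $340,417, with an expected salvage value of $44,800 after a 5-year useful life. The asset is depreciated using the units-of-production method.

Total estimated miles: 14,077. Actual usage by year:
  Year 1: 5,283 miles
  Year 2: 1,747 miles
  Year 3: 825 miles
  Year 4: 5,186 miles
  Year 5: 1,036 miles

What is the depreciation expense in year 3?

Depreciable base = $340,417 − $44,800 = $295,617.
Rate = $295,617 / 14,077 miles = $21 per mile.
Year 1: 5,283 × $21 = $110,943. Book value $229,474.
Year 2: 1,747 × $21 = $36,687. Book value $192,787.
Year 3: 825 × $21 = $17,325. Book value $175,462.

$17,325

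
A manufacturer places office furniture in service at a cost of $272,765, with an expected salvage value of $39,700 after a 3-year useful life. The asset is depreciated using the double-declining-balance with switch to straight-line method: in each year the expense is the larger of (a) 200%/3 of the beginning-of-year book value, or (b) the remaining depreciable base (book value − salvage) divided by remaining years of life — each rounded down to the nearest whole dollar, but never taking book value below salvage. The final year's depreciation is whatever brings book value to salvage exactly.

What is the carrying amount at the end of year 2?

$39,700

Depreciable base = $272,765 − $39,700 = $233,065.
Year 1: DB = ⌊$272,765 × 200%/3⌋ = $181,843; SL = ⌊$233,065/3⌋ = $77,688 → take DB $181,843. Book value $90,922.
Year 2: DB = ⌊$90,922 × 200%/3⌋ = $60,614; SL = ⌊$51,222/2⌋ = $25,611 → take DB $60,614, capped at $51,222. Book value $39,700.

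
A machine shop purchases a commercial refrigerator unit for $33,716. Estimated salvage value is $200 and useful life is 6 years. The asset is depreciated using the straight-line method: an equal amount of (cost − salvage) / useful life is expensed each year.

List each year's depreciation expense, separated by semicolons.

$5,586; $5,586; $5,586; $5,586; $5,586; $5,586

Depreciable base = $33,716 − $200 = $33,516.
Annual expense = $33,516 / 6 = $5,586.
End of year 1: book value $28,130.
End of year 2: book value $22,544.
End of year 3: book value $16,958.
End of year 4: book value $11,372.
End of year 5: book value $5,786.
End of year 6: book value $200.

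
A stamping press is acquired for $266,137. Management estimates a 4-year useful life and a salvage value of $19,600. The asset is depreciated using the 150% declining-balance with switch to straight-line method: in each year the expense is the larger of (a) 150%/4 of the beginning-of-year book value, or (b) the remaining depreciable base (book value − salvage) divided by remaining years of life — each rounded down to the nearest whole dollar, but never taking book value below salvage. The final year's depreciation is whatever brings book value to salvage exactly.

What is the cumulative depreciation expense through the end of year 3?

$204,357

Depreciable base = $266,137 − $19,600 = $246,537.
Year 1: DB = ⌊$266,137 × 150%/4⌋ = $99,801; SL = ⌊$246,537/4⌋ = $61,634 → take DB $99,801. Book value $166,336.
Year 2: DB = ⌊$166,336 × 150%/4⌋ = $62,376; SL = ⌊$146,736/3⌋ = $48,912 → take DB $62,376. Book value $103,960.
Year 3: DB = ⌊$103,960 × 150%/4⌋ = $38,985; SL = ⌊$84,360/2⌋ = $42,180 → take SL $42,180. Book value $61,780.
Accumulated through year 3 = $266,137 − $61,780 = $204,357.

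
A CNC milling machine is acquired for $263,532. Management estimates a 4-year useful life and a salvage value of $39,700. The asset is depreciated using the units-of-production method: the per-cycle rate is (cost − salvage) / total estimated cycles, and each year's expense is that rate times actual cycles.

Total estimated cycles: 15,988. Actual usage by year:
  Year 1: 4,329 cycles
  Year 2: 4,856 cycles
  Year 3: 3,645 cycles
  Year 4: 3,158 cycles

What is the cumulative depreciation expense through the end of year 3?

Depreciable base = $263,532 − $39,700 = $223,832.
Rate = $223,832 / 15,988 cycles = $14 per cycle.
Year 1: 4,329 × $14 = $60,606. Book value $202,926.
Year 2: 4,856 × $14 = $67,984. Book value $134,942.
Year 3: 3,645 × $14 = $51,030. Book value $83,912.
Accumulated through year 3 = $263,532 − $83,912 = $179,620.

$179,620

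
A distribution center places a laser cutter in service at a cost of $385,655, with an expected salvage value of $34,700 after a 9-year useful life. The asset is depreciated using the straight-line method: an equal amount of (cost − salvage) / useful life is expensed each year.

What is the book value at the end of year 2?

$307,665

Depreciable base = $385,655 − $34,700 = $350,955.
Annual expense = $350,955 / 9 = $38,995.
End of year 1: book value $346,660.
End of year 2: book value $307,665.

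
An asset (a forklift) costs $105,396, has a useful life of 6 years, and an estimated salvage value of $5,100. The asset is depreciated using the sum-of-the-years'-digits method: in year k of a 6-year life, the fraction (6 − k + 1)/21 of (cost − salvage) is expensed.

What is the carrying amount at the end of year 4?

$19,428

Depreciable base = $105,396 − $5,100 = $100,296.
Sum of the years' digits = 6+5+4+3+2+1 = 21.
Year 1: $100,296 × 6/21 = $28,656. Book value $76,740.
Year 2: $100,296 × 5/21 = $23,880. Book value $52,860.
Year 3: $100,296 × 4/21 = $19,104. Book value $33,756.
Year 4: $100,296 × 3/21 = $14,328. Book value $19,428.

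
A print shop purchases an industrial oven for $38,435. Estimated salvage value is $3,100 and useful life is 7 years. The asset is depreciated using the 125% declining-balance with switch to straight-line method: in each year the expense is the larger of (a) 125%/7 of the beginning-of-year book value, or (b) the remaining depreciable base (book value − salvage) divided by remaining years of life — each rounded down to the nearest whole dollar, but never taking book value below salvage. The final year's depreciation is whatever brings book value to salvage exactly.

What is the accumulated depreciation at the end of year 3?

$17,131

Depreciable base = $38,435 − $3,100 = $35,335.
Year 1: DB = ⌊$38,435 × 125%/7⌋ = $6,863; SL = ⌊$35,335/7⌋ = $5,047 → take DB $6,863. Book value $31,572.
Year 2: DB = ⌊$31,572 × 125%/7⌋ = $5,637; SL = ⌊$28,472/6⌋ = $4,745 → take DB $5,637. Book value $25,935.
Year 3: DB = ⌊$25,935 × 125%/7⌋ = $4,631; SL = ⌊$22,835/5⌋ = $4,567 → take DB $4,631. Book value $21,304.
Accumulated through year 3 = $38,435 − $21,304 = $17,131.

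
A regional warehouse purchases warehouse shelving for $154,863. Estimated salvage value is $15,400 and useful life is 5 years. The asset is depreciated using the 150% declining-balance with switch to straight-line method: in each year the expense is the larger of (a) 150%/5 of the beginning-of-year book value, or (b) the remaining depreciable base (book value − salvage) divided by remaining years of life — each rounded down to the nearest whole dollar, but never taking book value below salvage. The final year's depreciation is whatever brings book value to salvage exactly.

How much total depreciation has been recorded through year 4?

$120,603

Depreciable base = $154,863 − $15,400 = $139,463.
Year 1: DB = ⌊$154,863 × 150%/5⌋ = $46,458; SL = ⌊$139,463/5⌋ = $27,892 → take DB $46,458. Book value $108,405.
Year 2: DB = ⌊$108,405 × 150%/5⌋ = $32,521; SL = ⌊$93,005/4⌋ = $23,251 → take DB $32,521. Book value $75,884.
Year 3: DB = ⌊$75,884 × 150%/5⌋ = $22,765; SL = ⌊$60,484/3⌋ = $20,161 → take DB $22,765. Book value $53,119.
Year 4: DB = ⌊$53,119 × 150%/5⌋ = $15,935; SL = ⌊$37,719/2⌋ = $18,859 → take SL $18,859. Book value $34,260.
Accumulated through year 4 = $154,863 − $34,260 = $120,603.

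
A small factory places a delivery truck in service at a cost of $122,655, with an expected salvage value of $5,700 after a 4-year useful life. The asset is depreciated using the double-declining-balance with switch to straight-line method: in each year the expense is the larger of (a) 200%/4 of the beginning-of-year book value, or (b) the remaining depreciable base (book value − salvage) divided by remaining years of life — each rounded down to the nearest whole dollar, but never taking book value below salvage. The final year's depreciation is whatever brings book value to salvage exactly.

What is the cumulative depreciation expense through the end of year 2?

$91,991

Depreciable base = $122,655 − $5,700 = $116,955.
Year 1: DB = ⌊$122,655 × 200%/4⌋ = $61,327; SL = ⌊$116,955/4⌋ = $29,238 → take DB $61,327. Book value $61,328.
Year 2: DB = ⌊$61,328 × 200%/4⌋ = $30,664; SL = ⌊$55,628/3⌋ = $18,542 → take DB $30,664. Book value $30,664.
Accumulated through year 2 = $122,655 − $30,664 = $91,991.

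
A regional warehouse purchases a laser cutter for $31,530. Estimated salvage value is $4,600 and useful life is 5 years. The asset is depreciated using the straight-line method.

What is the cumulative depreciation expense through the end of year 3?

$16,158

Depreciable base = $31,530 − $4,600 = $26,930.
Annual expense = $26,930 / 5 = $5,386.
End of year 1: book value $26,144.
End of year 2: book value $20,758.
End of year 3: book value $15,372.
Accumulated through year 3 = $31,530 − $15,372 = $16,158.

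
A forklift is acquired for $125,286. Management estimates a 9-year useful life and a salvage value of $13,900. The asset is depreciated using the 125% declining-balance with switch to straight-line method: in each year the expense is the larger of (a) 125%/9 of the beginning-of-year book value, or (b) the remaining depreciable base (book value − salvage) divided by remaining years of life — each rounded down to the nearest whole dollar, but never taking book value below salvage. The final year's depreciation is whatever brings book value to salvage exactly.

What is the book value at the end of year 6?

Depreciable base = $125,286 − $13,900 = $111,386.
Year 1: DB = ⌊$125,286 × 125%/9⌋ = $17,400; SL = ⌊$111,386/9⌋ = $12,376 → take DB $17,400. Book value $107,886.
Year 2: DB = ⌊$107,886 × 125%/9⌋ = $14,984; SL = ⌊$93,986/8⌋ = $11,748 → take DB $14,984. Book value $92,902.
Year 3: DB = ⌊$92,902 × 125%/9⌋ = $12,903; SL = ⌊$79,002/7⌋ = $11,286 → take DB $12,903. Book value $79,999.
Year 4: DB = ⌊$79,999 × 125%/9⌋ = $11,110; SL = ⌊$66,099/6⌋ = $11,016 → take DB $11,110. Book value $68,889.
Year 5: DB = ⌊$68,889 × 125%/9⌋ = $9,567; SL = ⌊$54,989/5⌋ = $10,997 → take SL $10,997. Book value $57,892.
Year 6: DB = ⌊$57,892 × 125%/9⌋ = $8,040; SL = ⌊$43,992/4⌋ = $10,998 → take SL $10,998. Book value $46,894.

$46,894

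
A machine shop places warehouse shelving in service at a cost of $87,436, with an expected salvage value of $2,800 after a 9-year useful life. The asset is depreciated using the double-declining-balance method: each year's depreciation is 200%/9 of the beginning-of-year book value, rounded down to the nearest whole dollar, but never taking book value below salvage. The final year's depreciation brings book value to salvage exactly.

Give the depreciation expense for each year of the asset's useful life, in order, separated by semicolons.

Depreciable base = $87,436 − $2,800 = $84,636.
Year 1: ⌊$87,436 × 200%/9⌋ = $19,430. Book value $68,006.
Year 2: ⌊$68,006 × 200%/9⌋ = $15,112. Book value $52,894.
Year 3: ⌊$52,894 × 200%/9⌋ = $11,754. Book value $41,140.
Year 4: ⌊$41,140 × 200%/9⌋ = $9,142. Book value $31,998.
Year 5: ⌊$31,998 × 200%/9⌋ = $7,110. Book value $24,888.
Year 6: ⌊$24,888 × 200%/9⌋ = $5,530. Book value $19,358.
Year 7: ⌊$19,358 × 200%/9⌋ = $4,301. Book value $15,057.
Year 8: ⌊$15,057 × 200%/9⌋ = $3,346. Book value $11,711.
Year 9 (final): $11,711 − $2,800 = $8,911. Book value $2,800.

$19,430; $15,112; $11,754; $9,142; $7,110; $5,530; $4,301; $3,346; $8,911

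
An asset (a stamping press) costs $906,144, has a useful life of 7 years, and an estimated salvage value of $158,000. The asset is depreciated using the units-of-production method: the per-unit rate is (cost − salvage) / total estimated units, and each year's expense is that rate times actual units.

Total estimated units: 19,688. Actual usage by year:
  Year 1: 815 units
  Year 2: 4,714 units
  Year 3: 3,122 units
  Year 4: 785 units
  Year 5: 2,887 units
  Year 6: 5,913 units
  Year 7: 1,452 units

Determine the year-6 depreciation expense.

$224,694

Depreciable base = $906,144 − $158,000 = $748,144.
Rate = $748,144 / 19,688 units = $38 per unit.
Year 1: 815 × $38 = $30,970. Book value $875,174.
Year 2: 4,714 × $38 = $179,132. Book value $696,042.
Year 3: 3,122 × $38 = $118,636. Book value $577,406.
Year 4: 785 × $38 = $29,830. Book value $547,576.
Year 5: 2,887 × $38 = $109,706. Book value $437,870.
Year 6: 5,913 × $38 = $224,694. Book value $213,176.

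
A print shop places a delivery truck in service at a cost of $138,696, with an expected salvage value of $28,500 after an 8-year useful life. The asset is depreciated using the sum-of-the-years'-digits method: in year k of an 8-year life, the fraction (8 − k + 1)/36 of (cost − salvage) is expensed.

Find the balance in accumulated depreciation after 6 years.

Depreciable base = $138,696 − $28,500 = $110,196.
Sum of the years' digits = 8+7+6+5+4+3+2+1 = 36.
Year 1: $110,196 × 8/36 = $24,488. Book value $114,208.
Year 2: $110,196 × 7/36 = $21,427. Book value $92,781.
Year 3: $110,196 × 6/36 = $18,366. Book value $74,415.
Year 4: $110,196 × 5/36 = $15,305. Book value $59,110.
Year 5: $110,196 × 4/36 = $12,244. Book value $46,866.
Year 6: $110,196 × 3/36 = $9,183. Book value $37,683.
Accumulated through year 6 = $138,696 − $37,683 = $101,013.

$101,013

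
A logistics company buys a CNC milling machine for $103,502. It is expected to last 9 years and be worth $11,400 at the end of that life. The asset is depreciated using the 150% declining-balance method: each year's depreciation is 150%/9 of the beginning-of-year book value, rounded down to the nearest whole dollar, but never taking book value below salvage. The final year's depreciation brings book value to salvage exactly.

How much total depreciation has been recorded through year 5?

Depreciable base = $103,502 − $11,400 = $92,102.
Year 1: ⌊$103,502 × 150%/9⌋ = $17,250. Book value $86,252.
Year 2: ⌊$86,252 × 150%/9⌋ = $14,375. Book value $71,877.
Year 3: ⌊$71,877 × 150%/9⌋ = $11,979. Book value $59,898.
Year 4: ⌊$59,898 × 150%/9⌋ = $9,983. Book value $49,915.
Year 5: ⌊$49,915 × 150%/9⌋ = $8,319. Book value $41,596.
Accumulated through year 5 = $103,502 − $41,596 = $61,906.

$61,906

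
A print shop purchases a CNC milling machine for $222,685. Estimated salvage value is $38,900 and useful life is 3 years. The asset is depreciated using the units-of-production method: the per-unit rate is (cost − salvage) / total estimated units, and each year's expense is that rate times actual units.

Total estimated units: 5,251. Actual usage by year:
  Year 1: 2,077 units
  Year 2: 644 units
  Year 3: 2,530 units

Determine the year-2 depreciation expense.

Depreciable base = $222,685 − $38,900 = $183,785.
Rate = $183,785 / 5,251 units = $35 per unit.
Year 1: 2,077 × $35 = $72,695. Book value $149,990.
Year 2: 644 × $35 = $22,540. Book value $127,450.

$22,540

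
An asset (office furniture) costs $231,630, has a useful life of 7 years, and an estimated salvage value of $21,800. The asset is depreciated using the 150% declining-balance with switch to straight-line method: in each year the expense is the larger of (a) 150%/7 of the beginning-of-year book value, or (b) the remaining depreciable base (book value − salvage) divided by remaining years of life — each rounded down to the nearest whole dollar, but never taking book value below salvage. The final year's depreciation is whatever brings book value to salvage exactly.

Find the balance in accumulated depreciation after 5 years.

Depreciable base = $231,630 − $21,800 = $209,830.
Year 1: DB = ⌊$231,630 × 150%/7⌋ = $49,635; SL = ⌊$209,830/7⌋ = $29,975 → take DB $49,635. Book value $181,995.
Year 2: DB = ⌊$181,995 × 150%/7⌋ = $38,998; SL = ⌊$160,195/6⌋ = $26,699 → take DB $38,998. Book value $142,997.
Year 3: DB = ⌊$142,997 × 150%/7⌋ = $30,642; SL = ⌊$121,197/5⌋ = $24,239 → take DB $30,642. Book value $112,355.
Year 4: DB = ⌊$112,355 × 150%/7⌋ = $24,076; SL = ⌊$90,555/4⌋ = $22,638 → take DB $24,076. Book value $88,279.
Year 5: DB = ⌊$88,279 × 150%/7⌋ = $18,916; SL = ⌊$66,479/3⌋ = $22,159 → take SL $22,159. Book value $66,120.
Accumulated through year 5 = $231,630 − $66,120 = $165,510.

$165,510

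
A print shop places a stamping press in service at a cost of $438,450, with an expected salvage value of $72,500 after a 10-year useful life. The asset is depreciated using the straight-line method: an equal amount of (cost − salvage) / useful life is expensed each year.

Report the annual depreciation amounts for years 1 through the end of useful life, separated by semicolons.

Depreciable base = $438,450 − $72,500 = $365,950.
Annual expense = $365,950 / 10 = $36,595.
End of year 1: book value $401,855.
End of year 2: book value $365,260.
End of year 3: book value $328,665.
End of year 4: book value $292,070.
End of year 5: book value $255,475.
End of year 6: book value $218,880.
End of year 7: book value $182,285.
End of year 8: book value $145,690.
End of year 9: book value $109,095.
End of year 10: book value $72,500.

$36,595; $36,595; $36,595; $36,595; $36,595; $36,595; $36,595; $36,595; $36,595; $36,595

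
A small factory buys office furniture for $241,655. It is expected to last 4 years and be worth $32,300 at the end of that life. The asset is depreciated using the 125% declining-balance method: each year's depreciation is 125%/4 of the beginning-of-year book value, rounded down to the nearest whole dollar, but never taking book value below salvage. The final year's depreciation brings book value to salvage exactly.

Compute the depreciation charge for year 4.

$46,227

Depreciable base = $241,655 − $32,300 = $209,355.
Year 1: ⌊$241,655 × 125%/4⌋ = $75,517. Book value $166,138.
Year 2: ⌊$166,138 × 125%/4⌋ = $51,918. Book value $114,220.
Year 3: ⌊$114,220 × 125%/4⌋ = $35,693. Book value $78,527.
Year 4 (final): $78,527 − $32,300 = $46,227. Book value $32,300.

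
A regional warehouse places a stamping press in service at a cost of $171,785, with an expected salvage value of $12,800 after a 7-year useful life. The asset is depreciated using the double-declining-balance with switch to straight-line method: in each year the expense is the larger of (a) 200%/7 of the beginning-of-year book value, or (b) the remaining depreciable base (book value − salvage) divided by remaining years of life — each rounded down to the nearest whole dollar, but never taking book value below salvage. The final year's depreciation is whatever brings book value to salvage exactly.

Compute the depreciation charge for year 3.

Depreciable base = $171,785 − $12,800 = $158,985.
Year 1: DB = ⌊$171,785 × 200%/7⌋ = $49,081; SL = ⌊$158,985/7⌋ = $22,712 → take DB $49,081. Book value $122,704.
Year 2: DB = ⌊$122,704 × 200%/7⌋ = $35,058; SL = ⌊$109,904/6⌋ = $18,317 → take DB $35,058. Book value $87,646.
Year 3: DB = ⌊$87,646 × 200%/7⌋ = $25,041; SL = ⌊$74,846/5⌋ = $14,969 → take DB $25,041. Book value $62,605.

$25,041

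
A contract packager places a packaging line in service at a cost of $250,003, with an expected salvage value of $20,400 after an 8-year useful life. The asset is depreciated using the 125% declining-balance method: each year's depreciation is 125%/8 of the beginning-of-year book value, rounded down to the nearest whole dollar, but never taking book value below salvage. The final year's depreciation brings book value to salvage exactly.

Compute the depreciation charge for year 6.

Depreciable base = $250,003 − $20,400 = $229,603.
Year 1: ⌊$250,003 × 125%/8⌋ = $39,062. Book value $210,941.
Year 2: ⌊$210,941 × 125%/8⌋ = $32,959. Book value $177,982.
Year 3: ⌊$177,982 × 125%/8⌋ = $27,809. Book value $150,173.
Year 4: ⌊$150,173 × 125%/8⌋ = $23,464. Book value $126,709.
Year 5: ⌊$126,709 × 125%/8⌋ = $19,798. Book value $106,911.
Year 6: ⌊$106,911 × 125%/8⌋ = $16,704. Book value $90,207.

$16,704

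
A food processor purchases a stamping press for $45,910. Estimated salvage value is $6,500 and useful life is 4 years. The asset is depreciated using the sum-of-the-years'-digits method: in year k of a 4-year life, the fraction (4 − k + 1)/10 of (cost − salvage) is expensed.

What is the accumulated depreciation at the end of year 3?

$35,469

Depreciable base = $45,910 − $6,500 = $39,410.
Sum of the years' digits = 4+3+2+1 = 10.
Year 1: $39,410 × 4/10 = $15,764. Book value $30,146.
Year 2: $39,410 × 3/10 = $11,823. Book value $18,323.
Year 3: $39,410 × 2/10 = $7,882. Book value $10,441.
Accumulated through year 3 = $45,910 − $10,441 = $35,469.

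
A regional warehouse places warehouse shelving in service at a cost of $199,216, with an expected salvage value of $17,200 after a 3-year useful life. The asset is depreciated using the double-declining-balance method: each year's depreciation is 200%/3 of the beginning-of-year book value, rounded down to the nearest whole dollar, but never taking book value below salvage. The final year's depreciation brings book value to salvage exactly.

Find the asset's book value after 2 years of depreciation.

$22,136

Depreciable base = $199,216 − $17,200 = $182,016.
Year 1: ⌊$199,216 × 200%/3⌋ = $132,810. Book value $66,406.
Year 2: ⌊$66,406 × 200%/3⌋ = $44,270. Book value $22,136.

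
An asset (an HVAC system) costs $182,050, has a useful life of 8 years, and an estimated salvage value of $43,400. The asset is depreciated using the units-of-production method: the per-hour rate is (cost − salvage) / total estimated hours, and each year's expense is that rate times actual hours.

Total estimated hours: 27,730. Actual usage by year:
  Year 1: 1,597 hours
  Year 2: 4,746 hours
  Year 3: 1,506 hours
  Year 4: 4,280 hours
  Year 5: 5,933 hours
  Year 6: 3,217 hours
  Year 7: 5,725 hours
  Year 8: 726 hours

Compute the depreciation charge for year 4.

Depreciable base = $182,050 − $43,400 = $138,650.
Rate = $138,650 / 27,730 hours = $5 per hour.
Year 1: 1,597 × $5 = $7,985. Book value $174,065.
Year 2: 4,746 × $5 = $23,730. Book value $150,335.
Year 3: 1,506 × $5 = $7,530. Book value $142,805.
Year 4: 4,280 × $5 = $21,400. Book value $121,405.

$21,400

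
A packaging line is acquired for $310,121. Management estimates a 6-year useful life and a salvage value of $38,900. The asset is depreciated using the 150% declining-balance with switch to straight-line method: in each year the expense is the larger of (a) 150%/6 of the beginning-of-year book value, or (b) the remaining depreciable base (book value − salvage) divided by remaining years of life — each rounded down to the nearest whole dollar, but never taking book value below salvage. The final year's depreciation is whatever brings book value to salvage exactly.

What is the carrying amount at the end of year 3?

Depreciable base = $310,121 − $38,900 = $271,221.
Year 1: DB = ⌊$310,121 × 150%/6⌋ = $77,530; SL = ⌊$271,221/6⌋ = $45,203 → take DB $77,530. Book value $232,591.
Year 2: DB = ⌊$232,591 × 150%/6⌋ = $58,147; SL = ⌊$193,691/5⌋ = $38,738 → take DB $58,147. Book value $174,444.
Year 3: DB = ⌊$174,444 × 150%/6⌋ = $43,611; SL = ⌊$135,544/4⌋ = $33,886 → take DB $43,611. Book value $130,833.

$130,833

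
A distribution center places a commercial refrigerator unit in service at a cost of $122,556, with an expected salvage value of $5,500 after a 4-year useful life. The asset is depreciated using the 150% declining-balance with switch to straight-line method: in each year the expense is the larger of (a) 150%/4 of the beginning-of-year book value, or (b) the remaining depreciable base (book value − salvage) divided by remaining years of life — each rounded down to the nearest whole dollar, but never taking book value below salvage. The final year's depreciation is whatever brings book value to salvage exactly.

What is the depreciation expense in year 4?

$21,187

Depreciable base = $122,556 − $5,500 = $117,056.
Year 1: DB = ⌊$122,556 × 150%/4⌋ = $45,958; SL = ⌊$117,056/4⌋ = $29,264 → take DB $45,958. Book value $76,598.
Year 2: DB = ⌊$76,598 × 150%/4⌋ = $28,724; SL = ⌊$71,098/3⌋ = $23,699 → take DB $28,724. Book value $47,874.
Year 3: DB = ⌊$47,874 × 150%/4⌋ = $17,952; SL = ⌊$42,374/2⌋ = $21,187 → take SL $21,187. Book value $26,687.
Year 4 (final): $26,687 − $5,500 = $21,187. Book value $5,500.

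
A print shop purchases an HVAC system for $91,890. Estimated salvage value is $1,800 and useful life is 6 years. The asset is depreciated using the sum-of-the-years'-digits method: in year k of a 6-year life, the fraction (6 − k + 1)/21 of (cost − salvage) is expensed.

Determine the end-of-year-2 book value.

$44,700

Depreciable base = $91,890 − $1,800 = $90,090.
Sum of the years' digits = 6+5+4+3+2+1 = 21.
Year 1: $90,090 × 6/21 = $25,740. Book value $66,150.
Year 2: $90,090 × 5/21 = $21,450. Book value $44,700.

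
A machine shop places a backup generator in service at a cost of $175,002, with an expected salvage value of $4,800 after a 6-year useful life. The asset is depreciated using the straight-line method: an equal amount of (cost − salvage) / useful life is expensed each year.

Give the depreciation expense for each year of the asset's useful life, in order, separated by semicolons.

Depreciable base = $175,002 − $4,800 = $170,202.
Annual expense = $170,202 / 6 = $28,367.
End of year 1: book value $146,635.
End of year 2: book value $118,268.
End of year 3: book value $89,901.
End of year 4: book value $61,534.
End of year 5: book value $33,167.
End of year 6: book value $4,800.

$28,367; $28,367; $28,367; $28,367; $28,367; $28,367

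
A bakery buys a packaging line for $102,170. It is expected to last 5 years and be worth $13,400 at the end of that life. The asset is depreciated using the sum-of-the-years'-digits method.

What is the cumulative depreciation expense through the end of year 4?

$82,852

Depreciable base = $102,170 − $13,400 = $88,770.
Sum of the years' digits = 5+4+3+2+1 = 15.
Year 1: $88,770 × 5/15 = $29,590. Book value $72,580.
Year 2: $88,770 × 4/15 = $23,672. Book value $48,908.
Year 3: $88,770 × 3/15 = $17,754. Book value $31,154.
Year 4: $88,770 × 2/15 = $11,836. Book value $19,318.
Accumulated through year 4 = $102,170 − $19,318 = $82,852.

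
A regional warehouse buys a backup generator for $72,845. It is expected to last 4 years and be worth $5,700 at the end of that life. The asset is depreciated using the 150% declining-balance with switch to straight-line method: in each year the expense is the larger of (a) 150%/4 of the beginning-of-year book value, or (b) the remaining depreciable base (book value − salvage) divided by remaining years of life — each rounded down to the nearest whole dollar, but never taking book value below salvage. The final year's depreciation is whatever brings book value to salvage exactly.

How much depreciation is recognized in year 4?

Depreciable base = $72,845 − $5,700 = $67,145.
Year 1: DB = ⌊$72,845 × 150%/4⌋ = $27,316; SL = ⌊$67,145/4⌋ = $16,786 → take DB $27,316. Book value $45,529.
Year 2: DB = ⌊$45,529 × 150%/4⌋ = $17,073; SL = ⌊$39,829/3⌋ = $13,276 → take DB $17,073. Book value $28,456.
Year 3: DB = ⌊$28,456 × 150%/4⌋ = $10,671; SL = ⌊$22,756/2⌋ = $11,378 → take SL $11,378. Book value $17,078.
Year 4 (final): $17,078 − $5,700 = $11,378. Book value $5,700.

$11,378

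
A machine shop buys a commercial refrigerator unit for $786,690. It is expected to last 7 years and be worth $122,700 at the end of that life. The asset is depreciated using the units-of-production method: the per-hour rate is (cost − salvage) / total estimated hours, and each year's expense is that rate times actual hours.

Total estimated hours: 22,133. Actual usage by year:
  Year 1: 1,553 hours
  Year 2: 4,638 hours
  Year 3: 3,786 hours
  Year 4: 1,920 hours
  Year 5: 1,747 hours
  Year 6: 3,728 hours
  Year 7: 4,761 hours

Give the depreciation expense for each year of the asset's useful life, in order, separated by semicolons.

Depreciable base = $786,690 − $122,700 = $663,990.
Rate = $663,990 / 22,133 hours = $30 per hour.
Year 1: 1,553 × $30 = $46,590. Book value $740,100.
Year 2: 4,638 × $30 = $139,140. Book value $600,960.
Year 3: 3,786 × $30 = $113,580. Book value $487,380.
Year 4: 1,920 × $30 = $57,600. Book value $429,780.
Year 5: 1,747 × $30 = $52,410. Book value $377,370.
Year 6: 3,728 × $30 = $111,840. Book value $265,530.
Year 7: 4,761 × $30 = $142,830. Book value $122,700.

$46,590; $139,140; $113,580; $57,600; $52,410; $111,840; $142,830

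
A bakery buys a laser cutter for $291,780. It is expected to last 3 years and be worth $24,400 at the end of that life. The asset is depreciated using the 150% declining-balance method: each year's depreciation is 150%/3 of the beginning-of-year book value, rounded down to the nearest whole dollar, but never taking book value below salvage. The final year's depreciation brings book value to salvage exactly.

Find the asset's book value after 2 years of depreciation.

Depreciable base = $291,780 − $24,400 = $267,380.
Year 1: ⌊$291,780 × 150%/3⌋ = $145,890. Book value $145,890.
Year 2: ⌊$145,890 × 150%/3⌋ = $72,945. Book value $72,945.

$72,945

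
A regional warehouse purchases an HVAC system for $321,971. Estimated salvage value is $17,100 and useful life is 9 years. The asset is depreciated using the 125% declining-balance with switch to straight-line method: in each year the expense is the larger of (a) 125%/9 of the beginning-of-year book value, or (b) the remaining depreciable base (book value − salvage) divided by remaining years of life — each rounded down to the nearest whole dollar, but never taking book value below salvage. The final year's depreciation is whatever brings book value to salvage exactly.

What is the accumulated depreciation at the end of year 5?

$179,212

Depreciable base = $321,971 − $17,100 = $304,871.
Year 1: DB = ⌊$321,971 × 125%/9⌋ = $44,718; SL = ⌊$304,871/9⌋ = $33,874 → take DB $44,718. Book value $277,253.
Year 2: DB = ⌊$277,253 × 125%/9⌋ = $38,507; SL = ⌊$260,153/8⌋ = $32,519 → take DB $38,507. Book value $238,746.
Year 3: DB = ⌊$238,746 × 125%/9⌋ = $33,159; SL = ⌊$221,646/7⌋ = $31,663 → take DB $33,159. Book value $205,587.
Year 4: DB = ⌊$205,587 × 125%/9⌋ = $28,553; SL = ⌊$188,487/6⌋ = $31,414 → take SL $31,414. Book value $174,173.
Year 5: DB = ⌊$174,173 × 125%/9⌋ = $24,190; SL = ⌊$157,073/5⌋ = $31,414 → take SL $31,414. Book value $142,759.
Accumulated through year 5 = $321,971 − $142,759 = $179,212.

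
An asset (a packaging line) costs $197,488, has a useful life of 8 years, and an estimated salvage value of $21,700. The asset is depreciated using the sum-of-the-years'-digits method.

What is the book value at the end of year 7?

$26,583

Depreciable base = $197,488 − $21,700 = $175,788.
Sum of the years' digits = 8+7+6+5+4+3+2+1 = 36.
Year 1: $175,788 × 8/36 = $39,064. Book value $158,424.
Year 2: $175,788 × 7/36 = $34,181. Book value $124,243.
Year 3: $175,788 × 6/36 = $29,298. Book value $94,945.
Year 4: $175,788 × 5/36 = $24,415. Book value $70,530.
Year 5: $175,788 × 4/36 = $19,532. Book value $50,998.
Year 6: $175,788 × 3/36 = $14,649. Book value $36,349.
Year 7: $175,788 × 2/36 = $9,766. Book value $26,583.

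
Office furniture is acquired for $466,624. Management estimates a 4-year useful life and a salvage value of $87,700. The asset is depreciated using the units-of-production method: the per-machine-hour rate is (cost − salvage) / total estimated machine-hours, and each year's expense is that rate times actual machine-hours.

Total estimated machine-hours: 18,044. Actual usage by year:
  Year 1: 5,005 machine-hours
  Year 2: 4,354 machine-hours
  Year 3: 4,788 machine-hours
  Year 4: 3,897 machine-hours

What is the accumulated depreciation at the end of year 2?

$196,539

Depreciable base = $466,624 − $87,700 = $378,924.
Rate = $378,924 / 18,044 machine-hours = $21 per machine-hour.
Year 1: 5,005 × $21 = $105,105. Book value $361,519.
Year 2: 4,354 × $21 = $91,434. Book value $270,085.
Accumulated through year 2 = $466,624 − $270,085 = $196,539.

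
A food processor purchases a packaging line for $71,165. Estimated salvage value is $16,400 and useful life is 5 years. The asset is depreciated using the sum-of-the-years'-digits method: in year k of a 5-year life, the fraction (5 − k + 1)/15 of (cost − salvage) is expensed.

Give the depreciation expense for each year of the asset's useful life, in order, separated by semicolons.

Depreciable base = $71,165 − $16,400 = $54,765.
Sum of the years' digits = 5+4+3+2+1 = 15.
Year 1: $54,765 × 5/15 = $18,255. Book value $52,910.
Year 2: $54,765 × 4/15 = $14,604. Book value $38,306.
Year 3: $54,765 × 3/15 = $10,953. Book value $27,353.
Year 4: $54,765 × 2/15 = $7,302. Book value $20,051.
Year 5: $54,765 × 1/15 = $3,651. Book value $16,400.

$18,255; $14,604; $10,953; $7,302; $3,651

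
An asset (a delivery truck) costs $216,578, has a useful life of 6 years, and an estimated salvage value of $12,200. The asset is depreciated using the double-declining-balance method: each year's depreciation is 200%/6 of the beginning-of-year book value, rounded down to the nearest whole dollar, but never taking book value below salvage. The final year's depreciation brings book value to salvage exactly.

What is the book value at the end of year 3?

$64,172

Depreciable base = $216,578 − $12,200 = $204,378.
Year 1: ⌊$216,578 × 200%/6⌋ = $72,192. Book value $144,386.
Year 2: ⌊$144,386 × 200%/6⌋ = $48,128. Book value $96,258.
Year 3: ⌊$96,258 × 200%/6⌋ = $32,086. Book value $64,172.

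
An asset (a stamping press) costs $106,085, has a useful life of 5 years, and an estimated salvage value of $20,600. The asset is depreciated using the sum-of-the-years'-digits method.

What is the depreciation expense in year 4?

$11,398

Depreciable base = $106,085 − $20,600 = $85,485.
Sum of the years' digits = 5+4+3+2+1 = 15.
Year 1: $85,485 × 5/15 = $28,495. Book value $77,590.
Year 2: $85,485 × 4/15 = $22,796. Book value $54,794.
Year 3: $85,485 × 3/15 = $17,097. Book value $37,697.
Year 4: $85,485 × 2/15 = $11,398. Book value $26,299.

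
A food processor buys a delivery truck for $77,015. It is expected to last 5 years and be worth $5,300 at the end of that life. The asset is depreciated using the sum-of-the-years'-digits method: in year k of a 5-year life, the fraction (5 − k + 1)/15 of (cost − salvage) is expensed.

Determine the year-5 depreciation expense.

Depreciable base = $77,015 − $5,300 = $71,715.
Sum of the years' digits = 5+4+3+2+1 = 15.
Year 1: $71,715 × 5/15 = $23,905. Book value $53,110.
Year 2: $71,715 × 4/15 = $19,124. Book value $33,986.
Year 3: $71,715 × 3/15 = $14,343. Book value $19,643.
Year 4: $71,715 × 2/15 = $9,562. Book value $10,081.
Year 5: $71,715 × 1/15 = $4,781. Book value $5,300.

$4,781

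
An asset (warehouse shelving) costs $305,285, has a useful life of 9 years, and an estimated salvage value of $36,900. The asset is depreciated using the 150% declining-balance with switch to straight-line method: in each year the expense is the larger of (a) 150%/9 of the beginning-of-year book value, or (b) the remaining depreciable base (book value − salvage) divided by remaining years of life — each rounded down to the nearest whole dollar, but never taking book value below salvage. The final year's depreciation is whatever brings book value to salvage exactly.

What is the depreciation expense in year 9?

Depreciable base = $305,285 − $36,900 = $268,385.
Year 1: DB = ⌊$305,285 × 150%/9⌋ = $50,880; SL = ⌊$268,385/9⌋ = $29,820 → take DB $50,880. Book value $254,405.
Year 2: DB = ⌊$254,405 × 150%/9⌋ = $42,400; SL = ⌊$217,505/8⌋ = $27,188 → take DB $42,400. Book value $212,005.
Year 3: DB = ⌊$212,005 × 150%/9⌋ = $35,334; SL = ⌊$175,105/7⌋ = $25,015 → take DB $35,334. Book value $176,671.
Year 4: DB = ⌊$176,671 × 150%/9⌋ = $29,445; SL = ⌊$139,771/6⌋ = $23,295 → take DB $29,445. Book value $147,226.
Year 5: DB = ⌊$147,226 × 150%/9⌋ = $24,537; SL = ⌊$110,326/5⌋ = $22,065 → take DB $24,537. Book value $122,689.
Year 6: DB = ⌊$122,689 × 150%/9⌋ = $20,448; SL = ⌊$85,789/4⌋ = $21,447 → take SL $21,447. Book value $101,242.
Year 7: DB = ⌊$101,242 × 150%/9⌋ = $16,873; SL = ⌊$64,342/3⌋ = $21,447 → take SL $21,447. Book value $79,795.
Year 8: DB = ⌊$79,795 × 150%/9⌋ = $13,299; SL = ⌊$42,895/2⌋ = $21,447 → take SL $21,447. Book value $58,348.
Year 9 (final): $58,348 − $36,900 = $21,448. Book value $36,900.

$21,448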